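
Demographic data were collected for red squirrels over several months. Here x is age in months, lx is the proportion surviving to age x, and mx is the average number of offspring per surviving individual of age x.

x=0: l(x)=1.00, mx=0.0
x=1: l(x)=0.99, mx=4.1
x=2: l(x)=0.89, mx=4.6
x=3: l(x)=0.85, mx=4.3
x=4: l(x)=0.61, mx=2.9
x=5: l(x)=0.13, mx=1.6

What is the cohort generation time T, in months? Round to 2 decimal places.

2.27

lx·mx: 0, 4.059, 4.094, 3.655, 1.769, 0.208 → R0 = 13.785
x·lx·mx: 0, 4.059, 8.188, 10.965, 7.076, 1.04 → Σ = 31.328
T = 31.328 / 13.785 = 2.272615… → 2.27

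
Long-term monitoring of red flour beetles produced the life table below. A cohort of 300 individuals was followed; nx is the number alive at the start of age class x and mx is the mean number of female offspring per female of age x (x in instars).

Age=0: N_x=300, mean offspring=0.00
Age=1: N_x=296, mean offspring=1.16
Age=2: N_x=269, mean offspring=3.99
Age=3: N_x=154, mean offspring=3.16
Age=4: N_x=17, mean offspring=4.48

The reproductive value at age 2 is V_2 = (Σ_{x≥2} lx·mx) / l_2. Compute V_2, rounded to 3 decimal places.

6.082

lx = nx/n0 = nx/300: 1, 0.98667…, 0.89667…, 0.51333…, 0.05667…
lx·mx for x ≥ 2: 3.5777…, 1.622133…, 0.253867… → sum = 5.4537…
V_2 = 5.4537… / l_2 = 5.4537… / 0.896667… = 6.082193… → 6.082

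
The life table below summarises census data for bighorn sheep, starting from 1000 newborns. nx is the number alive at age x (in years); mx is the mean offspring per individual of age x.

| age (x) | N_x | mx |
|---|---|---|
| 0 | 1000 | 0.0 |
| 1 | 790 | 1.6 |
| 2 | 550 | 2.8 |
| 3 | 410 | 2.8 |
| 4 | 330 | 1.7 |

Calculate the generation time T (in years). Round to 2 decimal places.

2.22

lx = nx/n0 = nx/1000: 1, 0.79, 0.55, 0.41, 0.33
lx·mx: 0, 1.264, 1.54, 1.148, 0.561 → R0 = 4.513
x·lx·mx: 0, 1.264, 3.08, 3.444, 2.244 → Σ = 10.032
T = 10.032 / 4.513 = 2.222912… → 2.22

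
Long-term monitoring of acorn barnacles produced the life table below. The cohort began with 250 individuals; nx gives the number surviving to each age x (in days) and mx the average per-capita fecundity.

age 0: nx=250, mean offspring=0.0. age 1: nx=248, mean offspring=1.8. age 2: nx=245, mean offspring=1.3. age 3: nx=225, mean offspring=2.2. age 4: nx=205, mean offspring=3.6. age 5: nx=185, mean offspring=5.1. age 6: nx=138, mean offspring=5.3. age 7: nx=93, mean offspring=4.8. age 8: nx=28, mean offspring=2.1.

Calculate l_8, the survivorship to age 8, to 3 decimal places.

0.112

l_8 = n_8/n_0 = 28/250 = 0.112 → 0.112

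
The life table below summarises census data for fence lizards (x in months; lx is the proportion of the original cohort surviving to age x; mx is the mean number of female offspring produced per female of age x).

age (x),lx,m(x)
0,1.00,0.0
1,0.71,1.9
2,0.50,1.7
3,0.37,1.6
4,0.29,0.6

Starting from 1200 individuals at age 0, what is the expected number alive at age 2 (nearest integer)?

Expected survivors = N0 · l_2 = 1200 × 0.50 = 600 → 600

600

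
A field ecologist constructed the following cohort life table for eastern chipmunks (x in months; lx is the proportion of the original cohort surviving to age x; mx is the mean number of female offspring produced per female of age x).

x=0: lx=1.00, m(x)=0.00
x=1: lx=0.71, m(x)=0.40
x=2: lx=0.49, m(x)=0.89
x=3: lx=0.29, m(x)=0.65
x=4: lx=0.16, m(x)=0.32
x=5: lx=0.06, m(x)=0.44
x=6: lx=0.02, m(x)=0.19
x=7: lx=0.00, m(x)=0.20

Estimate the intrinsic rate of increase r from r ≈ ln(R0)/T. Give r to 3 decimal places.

-0.005

R0 = Σ lx·mx = 0 + 0.284 + 0.4361 + 0.1885 + 0.0512 + 0.0264 + 0.0038 + 0 = 0.99
Σ x·lx·mx = 2.0813; T = 2.0813/0.99 = 2.10232…
r ≈ ln(R0)/T = ln(0.99)/2.10232… = -0.00478… → -0.005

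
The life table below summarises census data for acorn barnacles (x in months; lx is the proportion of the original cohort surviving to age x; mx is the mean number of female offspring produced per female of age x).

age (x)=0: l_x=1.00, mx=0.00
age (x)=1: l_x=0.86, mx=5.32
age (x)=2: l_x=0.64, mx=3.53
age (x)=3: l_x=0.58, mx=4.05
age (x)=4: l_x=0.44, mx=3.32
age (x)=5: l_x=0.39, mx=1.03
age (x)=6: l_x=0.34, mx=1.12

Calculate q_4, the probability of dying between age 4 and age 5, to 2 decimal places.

q_4 = (l_4 − l_5) / l_4 = (0.44 − 0.39) / 0.44
     = 0.05 / 0.44 = 0.113636… → 0.11

0.11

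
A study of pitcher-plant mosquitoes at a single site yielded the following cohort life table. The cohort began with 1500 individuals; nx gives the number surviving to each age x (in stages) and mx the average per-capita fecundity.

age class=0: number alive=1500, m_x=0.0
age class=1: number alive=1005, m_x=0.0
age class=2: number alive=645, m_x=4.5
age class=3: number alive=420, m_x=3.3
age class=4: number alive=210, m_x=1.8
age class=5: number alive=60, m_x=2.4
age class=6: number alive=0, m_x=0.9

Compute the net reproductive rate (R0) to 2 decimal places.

lx = nx/n0 = nx/1500: 1, 0.67, 0.43, 0.28, 0.14, 0.04, 0
lx·mx by age: 0, 0, 1.935, 0.924, 0.252, 0.096, 0
R0 = Σ lx·mx = 3.207 → 3.21

3.21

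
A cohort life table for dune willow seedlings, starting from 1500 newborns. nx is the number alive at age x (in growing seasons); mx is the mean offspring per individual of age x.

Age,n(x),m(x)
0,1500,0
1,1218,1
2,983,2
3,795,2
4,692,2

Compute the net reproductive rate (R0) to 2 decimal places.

4.11

lx = nx/n0 = nx/1500: 1, 0.812, 0.65533…, 0.53, 0.46133…
lx·mx by age: 0, 0.812, 1.310667…, 1.06, 0.922667…
R0 = Σ lx·mx = 4.105333… → 4.11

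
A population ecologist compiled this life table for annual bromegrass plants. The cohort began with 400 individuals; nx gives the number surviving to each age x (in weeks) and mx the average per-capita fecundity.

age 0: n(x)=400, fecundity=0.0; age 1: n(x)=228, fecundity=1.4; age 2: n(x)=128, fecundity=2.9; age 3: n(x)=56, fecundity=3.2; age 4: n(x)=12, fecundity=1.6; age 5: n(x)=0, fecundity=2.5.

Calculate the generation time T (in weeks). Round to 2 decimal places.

lx = nx/n0 = nx/400: 1, 0.57, 0.32, 0.14, 0.03, 0
lx·mx: 0, 0.798, 0.928, 0.448, 0.048, 0 → R0 = 2.222
x·lx·mx: 0, 0.798, 1.856, 1.344, 0.192, 0 → Σ = 4.19
T = 4.19 / 2.222 = 1.885689… → 1.89

1.89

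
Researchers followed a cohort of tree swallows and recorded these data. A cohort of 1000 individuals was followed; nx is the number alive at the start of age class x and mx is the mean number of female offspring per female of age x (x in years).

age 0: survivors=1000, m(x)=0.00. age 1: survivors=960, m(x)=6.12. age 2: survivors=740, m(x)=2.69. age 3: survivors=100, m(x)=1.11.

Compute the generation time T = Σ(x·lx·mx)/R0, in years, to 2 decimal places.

1.28

lx = nx/n0 = nx/1000: 1, 0.96, 0.74, 0.1
lx·mx: 0, 5.8752, 1.9906, 0.111 → R0 = 7.9768
x·lx·mx: 0, 5.8752, 3.9812, 0.333 → Σ = 10.1894
T = 10.1894 / 7.9768 = 1.277379… → 1.28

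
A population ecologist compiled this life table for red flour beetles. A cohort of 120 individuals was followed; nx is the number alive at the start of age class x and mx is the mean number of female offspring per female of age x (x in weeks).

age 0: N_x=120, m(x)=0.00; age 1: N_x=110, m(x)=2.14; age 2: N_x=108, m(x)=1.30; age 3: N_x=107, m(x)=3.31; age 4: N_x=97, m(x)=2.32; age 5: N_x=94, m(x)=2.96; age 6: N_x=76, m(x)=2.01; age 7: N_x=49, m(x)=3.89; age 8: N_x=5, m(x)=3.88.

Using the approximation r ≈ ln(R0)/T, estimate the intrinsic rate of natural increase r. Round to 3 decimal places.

0.658

lx = nx/n0 = nx/120: 1, 0.91667…, 0.9, 0.89167…, 0.80833…, 0.78333…, 0.63333…, 0.40833…, 0.04167…
R0 = Σ lx·mx = 0 + 1.96167… + 1.17 + 2.95142… + 1.87533… + 2.31867… + 1.273… + 1.58842… + 0.16167… = 13.300167…
Σ x·lx·mx = 52.300833…; T = 52.300833…/13.300167… = 3.93234…
r ≈ ln(R0)/T = ln(13.300167…)/3.93234… = 0.65807… → 0.658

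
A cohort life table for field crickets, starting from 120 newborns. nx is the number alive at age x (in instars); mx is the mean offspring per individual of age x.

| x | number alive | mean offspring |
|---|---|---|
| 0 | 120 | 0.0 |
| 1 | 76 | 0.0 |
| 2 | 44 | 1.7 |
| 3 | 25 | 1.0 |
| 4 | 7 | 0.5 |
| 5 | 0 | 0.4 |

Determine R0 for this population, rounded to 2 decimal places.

0.86

lx = nx/n0 = nx/120: 1, 0.63333…, 0.36667…, 0.20833…, 0.05833…, 0
lx·mx by age: 0, 0, 0.623333…, 0.208333…, 0.029167…, 0
R0 = Σ lx·mx = 0.860833… → 0.86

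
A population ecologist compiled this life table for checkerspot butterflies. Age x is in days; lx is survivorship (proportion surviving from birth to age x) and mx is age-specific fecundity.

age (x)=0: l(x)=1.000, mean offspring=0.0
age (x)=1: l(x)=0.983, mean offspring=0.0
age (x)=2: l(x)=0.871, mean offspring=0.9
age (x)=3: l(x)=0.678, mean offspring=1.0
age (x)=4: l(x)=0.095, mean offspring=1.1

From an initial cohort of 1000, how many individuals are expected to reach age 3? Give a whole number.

Expected survivors = N0 · l_3 = 1000 × 0.678 = 678 → 678

678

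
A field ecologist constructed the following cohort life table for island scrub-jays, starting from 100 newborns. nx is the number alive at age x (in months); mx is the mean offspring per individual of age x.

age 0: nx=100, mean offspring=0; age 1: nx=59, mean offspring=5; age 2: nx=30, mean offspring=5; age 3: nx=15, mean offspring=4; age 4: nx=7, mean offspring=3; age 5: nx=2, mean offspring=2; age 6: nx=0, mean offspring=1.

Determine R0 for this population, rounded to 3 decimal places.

lx = nx/n0 = nx/100: 1, 0.59, 0.3, 0.15, 0.07, 0.02, 0
lx·mx by age: 0, 2.95, 1.5, 0.6, 0.21, 0.04, 0
R0 = Σ lx·mx = 5.3 → 5.300

5.300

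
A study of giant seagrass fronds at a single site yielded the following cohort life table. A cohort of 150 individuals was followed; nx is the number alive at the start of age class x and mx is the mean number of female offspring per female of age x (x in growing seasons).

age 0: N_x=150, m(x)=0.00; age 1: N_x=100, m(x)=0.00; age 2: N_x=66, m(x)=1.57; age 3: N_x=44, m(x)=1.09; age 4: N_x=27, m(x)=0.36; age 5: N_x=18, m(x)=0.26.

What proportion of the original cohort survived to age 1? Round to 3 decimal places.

l_1 = n_1/n_0 = 100/150 = 0.666667… → 0.667

0.667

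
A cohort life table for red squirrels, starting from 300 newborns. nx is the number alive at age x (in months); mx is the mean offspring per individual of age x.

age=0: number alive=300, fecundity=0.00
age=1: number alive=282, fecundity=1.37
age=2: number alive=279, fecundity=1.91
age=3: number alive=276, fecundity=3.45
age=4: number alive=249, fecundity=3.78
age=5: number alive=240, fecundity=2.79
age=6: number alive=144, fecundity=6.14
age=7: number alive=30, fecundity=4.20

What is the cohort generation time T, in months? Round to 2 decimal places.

3.92

lx = nx/n0 = nx/300: 1, 0.94, 0.93, 0.92, 0.83, 0.8, 0.48, 0.1
lx·mx: 0, 1.2878, 1.7763, 3.174, 3.1374, 2.232, 2.9472, 0.42 → R0 = 14.9747
x·lx·mx: 0, 1.2878, 3.5526, 9.522, 12.5496, 11.16, 17.6832, 2.94 → Σ = 58.6952
T = 58.6952 / 14.9747 = 3.919624… → 3.92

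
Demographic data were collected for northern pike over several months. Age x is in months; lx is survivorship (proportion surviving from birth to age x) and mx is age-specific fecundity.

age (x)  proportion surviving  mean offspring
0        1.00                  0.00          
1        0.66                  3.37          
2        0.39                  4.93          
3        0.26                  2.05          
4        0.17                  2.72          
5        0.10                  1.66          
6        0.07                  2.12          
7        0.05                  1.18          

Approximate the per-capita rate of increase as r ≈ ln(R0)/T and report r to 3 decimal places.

0.808

R0 = Σ lx·mx = 0 + 2.2242 + 1.9227 + 0.533 + 0.4624 + 0.166 + 0.1484 + 0.059 = 5.5157
Σ x·lx·mx = 11.6516; T = 11.6516/5.5157 = 2.11244…
r ≈ ln(R0)/T = ln(5.5157)/2.11244… = 0.80835… → 0.808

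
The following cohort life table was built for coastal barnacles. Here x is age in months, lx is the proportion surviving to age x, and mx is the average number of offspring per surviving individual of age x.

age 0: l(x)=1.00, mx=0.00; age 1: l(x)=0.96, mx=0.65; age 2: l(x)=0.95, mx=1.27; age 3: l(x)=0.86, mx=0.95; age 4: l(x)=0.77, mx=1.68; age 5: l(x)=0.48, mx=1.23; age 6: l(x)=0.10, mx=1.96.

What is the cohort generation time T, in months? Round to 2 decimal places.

lx·mx: 0, 0.624, 1.2065, 0.817, 1.2936, 0.5904, 0.196 → R0 = 4.7275
x·lx·mx: 0, 0.624, 2.413, 2.451, 5.1744, 2.952, 1.176 → Σ = 14.7904
T = 14.7904 / 4.7275 = 3.128588… → 3.13

3.13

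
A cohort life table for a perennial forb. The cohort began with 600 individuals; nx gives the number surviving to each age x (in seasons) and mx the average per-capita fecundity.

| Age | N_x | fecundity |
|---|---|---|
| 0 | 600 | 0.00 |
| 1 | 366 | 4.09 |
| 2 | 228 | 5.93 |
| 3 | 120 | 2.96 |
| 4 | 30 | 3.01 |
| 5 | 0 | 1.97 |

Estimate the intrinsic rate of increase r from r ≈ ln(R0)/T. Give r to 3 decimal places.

lx = nx/n0 = nx/600: 1, 0.61, 0.38, 0.2, 0.05, 0
R0 = Σ lx·mx = 0 + 2.4949 + 2.2534 + 0.592 + 0.1505 + 0 = 5.4908
Σ x·lx·mx = 9.3797; T = 9.3797/5.4908 = 1.70826…
r ≈ ln(R0)/T = ln(5.4908)/1.70826… = 0.99697… → 0.997

0.997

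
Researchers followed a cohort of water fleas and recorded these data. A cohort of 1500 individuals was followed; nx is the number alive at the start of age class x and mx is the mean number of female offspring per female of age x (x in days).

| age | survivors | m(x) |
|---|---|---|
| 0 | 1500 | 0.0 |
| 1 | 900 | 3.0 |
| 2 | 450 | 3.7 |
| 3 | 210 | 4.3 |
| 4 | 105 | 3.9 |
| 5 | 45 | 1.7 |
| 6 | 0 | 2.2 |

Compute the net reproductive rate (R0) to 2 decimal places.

3.84

lx = nx/n0 = nx/1500: 1, 0.6, 0.3, 0.14, 0.07, 0.03, 0
lx·mx by age: 0, 1.8, 1.11, 0.602, 0.273, 0.051, 0
R0 = Σ lx·mx = 3.836 → 3.84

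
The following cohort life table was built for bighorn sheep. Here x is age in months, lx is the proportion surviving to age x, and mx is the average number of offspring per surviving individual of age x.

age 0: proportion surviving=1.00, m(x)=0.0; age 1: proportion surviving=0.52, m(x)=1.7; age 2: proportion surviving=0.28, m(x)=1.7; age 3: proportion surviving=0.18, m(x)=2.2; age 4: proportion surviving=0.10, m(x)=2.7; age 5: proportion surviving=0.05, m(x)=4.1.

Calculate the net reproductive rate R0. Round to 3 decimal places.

2.231

lx·mx by age: 0, 0.884, 0.476, 0.396, 0.27, 0.205
R0 = Σ lx·mx = 2.231 → 2.231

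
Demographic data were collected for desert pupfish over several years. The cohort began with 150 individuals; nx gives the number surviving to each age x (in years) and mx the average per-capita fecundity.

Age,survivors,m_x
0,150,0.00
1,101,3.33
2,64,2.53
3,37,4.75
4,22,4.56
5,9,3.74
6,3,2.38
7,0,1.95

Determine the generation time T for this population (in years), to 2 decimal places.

2.21

lx = nx/n0 = nx/150: 1, 0.67333…, 0.42667…, 0.24667…, 0.14667…, 0.06, 0.02, 0
lx·mx: 0, 2.2422…, 1.079467…, 1.171667…, 0.6688…, 0.2244, 0.0476, 0 → R0 = 5.434133…
x·lx·mx: 0, 2.2422…, 2.158933…, 3.515…, 2.6752…, 1.122, 0.2856, 0 → Σ = 11.998933…
T = 11.998933… / 5.434133… = 2.208068… → 2.21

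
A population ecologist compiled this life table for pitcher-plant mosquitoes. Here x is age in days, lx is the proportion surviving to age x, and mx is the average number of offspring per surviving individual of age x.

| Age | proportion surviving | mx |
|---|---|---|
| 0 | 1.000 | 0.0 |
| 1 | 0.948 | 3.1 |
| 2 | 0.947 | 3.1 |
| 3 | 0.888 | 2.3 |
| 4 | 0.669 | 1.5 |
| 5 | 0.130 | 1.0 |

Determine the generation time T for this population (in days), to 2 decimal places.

2.17

lx·mx: 0, 2.9388, 2.9357, 2.0424, 1.0035, 0.13 → R0 = 9.0504
x·lx·mx: 0, 2.9388, 5.8714, 6.1272, 4.014, 0.65 → Σ = 19.6014
T = 19.6014 / 9.0504 = 2.165805… → 2.17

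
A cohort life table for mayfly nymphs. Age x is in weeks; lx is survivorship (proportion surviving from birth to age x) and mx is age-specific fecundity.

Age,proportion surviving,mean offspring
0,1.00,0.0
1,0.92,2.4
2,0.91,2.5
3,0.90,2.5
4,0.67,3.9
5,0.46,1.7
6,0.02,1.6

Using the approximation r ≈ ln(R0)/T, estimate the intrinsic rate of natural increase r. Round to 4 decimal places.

R0 = Σ lx·mx = 0 + 2.208 + 2.275 + 2.25 + 2.613 + 0.782 + 0.032 = 10.16
Σ x·lx·mx = 28.062; T = 28.062/10.16 = 2.76201…
r ≈ ln(R0)/T = ln(10.16)/2.76201… = 0.839411… → 0.8394

0.8394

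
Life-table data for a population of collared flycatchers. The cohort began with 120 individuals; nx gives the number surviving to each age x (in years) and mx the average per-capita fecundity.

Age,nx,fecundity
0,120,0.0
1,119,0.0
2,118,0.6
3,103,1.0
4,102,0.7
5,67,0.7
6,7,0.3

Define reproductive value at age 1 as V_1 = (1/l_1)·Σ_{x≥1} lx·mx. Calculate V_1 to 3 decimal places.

lx = nx/n0 = nx/120: 1, 0.99167…, 0.98333…, 0.85833…, 0.85, 0.55833…, 0.05833…
lx·mx for x ≥ 1: 0, 0.59…, 0.858333…, 0.595, 0.390833…, 0.0175… → sum = 2.451667…
V_1 = 2.451667… / l_1 = 2.451667… / 0.991667… = 2.472269… → 2.472

2.472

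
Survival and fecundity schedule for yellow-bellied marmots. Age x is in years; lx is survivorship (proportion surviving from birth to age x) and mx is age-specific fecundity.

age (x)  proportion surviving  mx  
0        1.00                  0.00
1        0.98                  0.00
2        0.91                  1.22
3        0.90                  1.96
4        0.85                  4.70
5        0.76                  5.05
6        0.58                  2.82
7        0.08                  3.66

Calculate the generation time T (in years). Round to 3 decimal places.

lx·mx: 0, 0, 1.1102, 1.764, 3.995, 3.838, 1.6356, 0.2928 → R0 = 12.6356
x·lx·mx: 0, 0, 2.2204, 5.292, 15.98, 19.19, 9.8136, 2.0496 → Σ = 54.5456
T = 54.5456 / 12.6356 = 4.316819… → 4.317

4.317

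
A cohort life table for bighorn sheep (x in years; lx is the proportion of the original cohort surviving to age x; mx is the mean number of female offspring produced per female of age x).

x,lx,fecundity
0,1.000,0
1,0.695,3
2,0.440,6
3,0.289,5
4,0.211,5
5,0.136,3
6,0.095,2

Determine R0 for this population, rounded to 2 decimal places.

lx·mx by age: 0, 2.085, 2.64, 1.445, 1.055, 0.408, 0.19
R0 = Σ lx·mx = 7.823 → 7.82

7.82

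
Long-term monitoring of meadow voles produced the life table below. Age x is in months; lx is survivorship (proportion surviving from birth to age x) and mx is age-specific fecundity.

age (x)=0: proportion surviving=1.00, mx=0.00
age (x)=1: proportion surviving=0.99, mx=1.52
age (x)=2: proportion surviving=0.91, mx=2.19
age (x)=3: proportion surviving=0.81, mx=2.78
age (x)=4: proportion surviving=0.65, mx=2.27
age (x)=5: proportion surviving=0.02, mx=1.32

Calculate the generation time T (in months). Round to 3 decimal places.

lx·mx: 0, 1.5048, 1.9929, 2.2518, 1.4755, 0.0264 → R0 = 7.2514
x·lx·mx: 0, 1.5048, 3.9858, 6.7554, 5.902, 0.132 → Σ = 18.28
T = 18.28 / 7.2514 = 2.520893… → 2.521

2.521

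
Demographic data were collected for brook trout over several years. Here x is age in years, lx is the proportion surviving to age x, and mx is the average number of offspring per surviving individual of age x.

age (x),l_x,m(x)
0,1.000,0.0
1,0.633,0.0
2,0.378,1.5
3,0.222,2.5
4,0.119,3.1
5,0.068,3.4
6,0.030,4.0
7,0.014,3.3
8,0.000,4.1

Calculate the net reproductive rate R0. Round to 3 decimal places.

lx·mx by age: 0, 0, 0.567, 0.555, 0.3689, 0.2312, 0.12, 0.0462, 0
R0 = Σ lx·mx = 1.8883 → 1.888

1.888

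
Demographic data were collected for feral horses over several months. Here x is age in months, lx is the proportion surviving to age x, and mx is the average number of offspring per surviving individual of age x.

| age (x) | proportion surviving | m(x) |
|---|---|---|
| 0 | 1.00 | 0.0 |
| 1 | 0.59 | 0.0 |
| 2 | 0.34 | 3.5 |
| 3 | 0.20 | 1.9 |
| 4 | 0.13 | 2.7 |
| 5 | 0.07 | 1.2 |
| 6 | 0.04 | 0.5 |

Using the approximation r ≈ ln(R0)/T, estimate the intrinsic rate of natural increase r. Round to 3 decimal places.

0.261

R0 = Σ lx·mx = 0 + 0 + 1.19 + 0.38 + 0.351 + 0.084 + 0.02 = 2.025
Σ x·lx·mx = 5.464; T = 5.464/2.025 = 2.69827…
r ≈ ln(R0)/T = ln(2.025)/2.69827… = 0.26149… → 0.261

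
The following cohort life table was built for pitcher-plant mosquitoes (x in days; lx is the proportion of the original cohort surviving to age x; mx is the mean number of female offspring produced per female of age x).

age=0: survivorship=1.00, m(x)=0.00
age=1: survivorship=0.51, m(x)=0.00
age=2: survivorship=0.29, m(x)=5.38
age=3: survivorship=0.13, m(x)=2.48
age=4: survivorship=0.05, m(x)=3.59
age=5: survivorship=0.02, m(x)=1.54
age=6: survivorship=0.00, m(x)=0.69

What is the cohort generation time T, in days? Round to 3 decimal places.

2.370

lx·mx: 0, 0, 1.5602, 0.3224, 0.1795, 0.0308, 0 → R0 = 2.0929
x·lx·mx: 0, 0, 3.1204, 0.9672, 0.718, 0.154, 0 → Σ = 4.9596
T = 4.9596 / 2.0929 = 2.369726… → 2.370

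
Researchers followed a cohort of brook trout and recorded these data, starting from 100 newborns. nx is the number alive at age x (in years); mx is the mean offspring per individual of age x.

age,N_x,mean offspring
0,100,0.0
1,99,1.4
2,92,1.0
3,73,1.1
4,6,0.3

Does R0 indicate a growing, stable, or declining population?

growing

lx = nx/n0 = nx/100: 1, 0.99, 0.92, 0.73, 0.06
R0 = Σ lx·mx = 0 + 1.386 + 0.92 + 0.803 + 0.018 = 3.127
R0 > 1, so the population is growing.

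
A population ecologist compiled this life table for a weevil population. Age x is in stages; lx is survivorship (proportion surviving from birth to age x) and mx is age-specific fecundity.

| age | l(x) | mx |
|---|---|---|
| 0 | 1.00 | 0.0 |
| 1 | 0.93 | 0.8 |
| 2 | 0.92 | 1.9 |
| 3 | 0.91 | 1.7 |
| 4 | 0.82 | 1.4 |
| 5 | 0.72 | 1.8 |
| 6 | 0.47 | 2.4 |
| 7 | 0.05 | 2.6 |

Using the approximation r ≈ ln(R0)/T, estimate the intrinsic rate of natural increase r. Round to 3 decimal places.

R0 = Σ lx·mx = 0 + 0.744 + 1.748 + 1.547 + 1.148 + 1.296 + 1.128 + 0.13 = 7.741
Σ x·lx·mx = 27.631; T = 27.631/7.741 = 3.56944…
r ≈ ln(R0)/T = ln(7.741)/3.56944… = 0.57335… → 0.573

0.573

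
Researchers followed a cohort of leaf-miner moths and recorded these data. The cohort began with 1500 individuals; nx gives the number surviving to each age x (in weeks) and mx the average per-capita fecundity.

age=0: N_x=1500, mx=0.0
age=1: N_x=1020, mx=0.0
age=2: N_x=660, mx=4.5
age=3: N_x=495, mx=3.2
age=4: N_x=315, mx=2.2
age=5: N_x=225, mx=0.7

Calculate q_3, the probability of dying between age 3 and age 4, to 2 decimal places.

lx = nx/n0 = nx/1500: 1, 0.68, 0.44, 0.33, 0.21, 0.15
q_3 = (l_3 − l_4) / l_3 = (0.33 − 0.21) / 0.33
     = 0.12 / 0.33 = 0.363636… → 0.36

0.36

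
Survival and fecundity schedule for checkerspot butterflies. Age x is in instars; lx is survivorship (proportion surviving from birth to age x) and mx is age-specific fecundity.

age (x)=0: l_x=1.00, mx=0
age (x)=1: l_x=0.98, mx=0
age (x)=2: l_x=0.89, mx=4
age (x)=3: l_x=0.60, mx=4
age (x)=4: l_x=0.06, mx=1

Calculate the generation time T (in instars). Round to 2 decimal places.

lx·mx: 0, 0, 3.56, 2.4, 0.06 → R0 = 6.02
x·lx·mx: 0, 0, 7.12, 7.2, 0.24 → Σ = 14.56
T = 14.56 / 6.02 = 2.418605… → 2.42

2.42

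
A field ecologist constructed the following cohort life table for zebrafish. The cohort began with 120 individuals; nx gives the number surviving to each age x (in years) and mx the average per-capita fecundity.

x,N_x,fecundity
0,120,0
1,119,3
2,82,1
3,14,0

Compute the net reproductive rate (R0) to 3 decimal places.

3.658

lx = nx/n0 = nx/120: 1, 0.99167…, 0.68333…, 0.11667…
lx·mx by age: 0, 2.975…, 0.683333…, 0
R0 = Σ lx·mx = 3.658333… → 3.658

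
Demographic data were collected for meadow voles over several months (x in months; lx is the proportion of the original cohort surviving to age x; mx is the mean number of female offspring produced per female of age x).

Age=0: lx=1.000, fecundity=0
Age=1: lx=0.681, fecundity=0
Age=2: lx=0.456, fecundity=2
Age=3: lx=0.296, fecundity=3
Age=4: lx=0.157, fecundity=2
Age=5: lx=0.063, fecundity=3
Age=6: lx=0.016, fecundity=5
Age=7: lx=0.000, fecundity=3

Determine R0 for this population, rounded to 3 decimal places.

2.383

lx·mx by age: 0, 0, 0.912, 0.888, 0.314, 0.189, 0.08, 0
R0 = Σ lx·mx = 2.383 → 2.383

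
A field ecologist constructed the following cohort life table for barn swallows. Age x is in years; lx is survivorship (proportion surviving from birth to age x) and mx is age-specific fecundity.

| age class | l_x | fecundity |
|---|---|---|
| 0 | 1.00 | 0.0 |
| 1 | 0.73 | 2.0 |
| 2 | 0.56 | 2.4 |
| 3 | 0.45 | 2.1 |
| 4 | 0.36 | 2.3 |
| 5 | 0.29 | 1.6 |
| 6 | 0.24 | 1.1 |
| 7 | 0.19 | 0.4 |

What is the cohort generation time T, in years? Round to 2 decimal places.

2.74

lx·mx: 0, 1.46, 1.344, 0.945, 0.828, 0.464, 0.264, 0.076 → R0 = 5.381
x·lx·mx: 0, 1.46, 2.688, 2.835, 3.312, 2.32, 1.584, 0.532 → Σ = 14.731
T = 14.731 / 5.381 = 2.737595… → 2.74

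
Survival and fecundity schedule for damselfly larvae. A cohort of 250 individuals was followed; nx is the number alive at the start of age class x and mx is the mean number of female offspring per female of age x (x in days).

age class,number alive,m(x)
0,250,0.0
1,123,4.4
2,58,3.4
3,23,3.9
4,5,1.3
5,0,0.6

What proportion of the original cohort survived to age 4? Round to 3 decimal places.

l_4 = n_4/n_0 = 5/250 = 0.02 → 0.020

0.020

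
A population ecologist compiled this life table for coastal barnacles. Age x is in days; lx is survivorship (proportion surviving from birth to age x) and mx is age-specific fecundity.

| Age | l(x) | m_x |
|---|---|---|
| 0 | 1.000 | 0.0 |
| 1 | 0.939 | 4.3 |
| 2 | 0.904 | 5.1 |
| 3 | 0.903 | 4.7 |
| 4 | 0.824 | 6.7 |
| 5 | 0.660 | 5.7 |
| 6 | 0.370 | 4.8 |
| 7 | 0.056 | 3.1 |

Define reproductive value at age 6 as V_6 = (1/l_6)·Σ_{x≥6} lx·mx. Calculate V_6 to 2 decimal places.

5.27

lx·mx for x ≥ 6: 1.776, 0.1736 → sum = 1.9496
V_6 = 1.9496 / l_6 = 1.9496 / 0.37 = 5.269189… → 5.27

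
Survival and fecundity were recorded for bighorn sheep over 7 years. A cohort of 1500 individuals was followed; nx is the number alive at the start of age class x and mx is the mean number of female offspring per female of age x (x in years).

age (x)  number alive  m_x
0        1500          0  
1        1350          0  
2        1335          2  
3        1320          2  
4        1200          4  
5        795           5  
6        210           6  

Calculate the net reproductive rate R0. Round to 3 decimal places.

10.230

lx = nx/n0 = nx/1500: 1, 0.9, 0.89, 0.88, 0.8, 0.53, 0.14
lx·mx by age: 0, 0, 1.78, 1.76, 3.2, 2.65, 0.84
R0 = Σ lx·mx = 10.23 → 10.230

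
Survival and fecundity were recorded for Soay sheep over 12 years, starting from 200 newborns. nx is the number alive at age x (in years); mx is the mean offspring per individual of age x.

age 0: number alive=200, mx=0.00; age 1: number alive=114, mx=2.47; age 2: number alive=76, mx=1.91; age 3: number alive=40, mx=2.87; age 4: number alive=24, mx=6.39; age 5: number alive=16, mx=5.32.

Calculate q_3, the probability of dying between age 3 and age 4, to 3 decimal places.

0.400

lx = nx/n0 = nx/200: 1, 0.57, 0.38, 0.2, 0.12, 0.08
q_3 = (l_3 − l_4) / l_3 = (0.2 − 0.12) / 0.2
     = 0.08 / 0.2 = 0.4 → 0.400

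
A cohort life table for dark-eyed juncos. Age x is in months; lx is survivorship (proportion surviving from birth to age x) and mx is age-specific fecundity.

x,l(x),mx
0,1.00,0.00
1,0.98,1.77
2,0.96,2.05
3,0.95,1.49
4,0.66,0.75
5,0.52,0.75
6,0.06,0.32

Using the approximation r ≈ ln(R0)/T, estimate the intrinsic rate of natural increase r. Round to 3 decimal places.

0.774

R0 = Σ lx·mx = 0 + 1.7346 + 1.968 + 1.4155 + 0.495 + 0.39 + 0.0192 = 6.0223
Σ x·lx·mx = 13.9623; T = 13.9623/6.0223 = 2.31843…
r ≈ ln(R0)/T = ln(6.0223)/2.31843… = 0.77443… → 0.774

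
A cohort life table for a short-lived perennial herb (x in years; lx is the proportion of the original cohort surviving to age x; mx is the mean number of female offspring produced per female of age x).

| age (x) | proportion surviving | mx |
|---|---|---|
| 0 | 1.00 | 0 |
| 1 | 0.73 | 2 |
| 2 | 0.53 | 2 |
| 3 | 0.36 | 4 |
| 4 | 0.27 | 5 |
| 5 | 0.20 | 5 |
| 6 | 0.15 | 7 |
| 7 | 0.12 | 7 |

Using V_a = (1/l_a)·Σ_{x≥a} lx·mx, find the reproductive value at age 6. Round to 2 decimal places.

lx·mx for x ≥ 6: 1.05, 0.84 → sum = 1.89
V_6 = 1.89 / l_6 = 1.89 / 0.15 = 12.6 → 12.60

12.60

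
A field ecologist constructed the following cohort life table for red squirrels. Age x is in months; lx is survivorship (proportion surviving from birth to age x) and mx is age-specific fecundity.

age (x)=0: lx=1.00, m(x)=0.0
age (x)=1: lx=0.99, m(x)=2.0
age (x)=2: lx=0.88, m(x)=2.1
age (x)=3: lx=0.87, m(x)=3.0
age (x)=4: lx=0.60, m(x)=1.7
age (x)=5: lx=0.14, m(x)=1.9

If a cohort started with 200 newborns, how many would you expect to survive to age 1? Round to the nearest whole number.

198

Expected survivors = N0 · l_1 = 200 × 0.99 = 198 → 198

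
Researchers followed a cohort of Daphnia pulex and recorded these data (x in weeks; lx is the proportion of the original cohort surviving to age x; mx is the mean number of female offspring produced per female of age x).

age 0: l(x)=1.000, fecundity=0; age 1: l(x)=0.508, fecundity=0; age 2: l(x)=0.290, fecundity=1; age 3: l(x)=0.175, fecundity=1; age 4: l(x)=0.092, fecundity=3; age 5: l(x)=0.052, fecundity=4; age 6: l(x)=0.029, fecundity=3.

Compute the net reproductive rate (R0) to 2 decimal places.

lx·mx by age: 0, 0, 0.29, 0.175, 0.276, 0.208, 0.087
R0 = Σ lx·mx = 1.036 → 1.04

1.04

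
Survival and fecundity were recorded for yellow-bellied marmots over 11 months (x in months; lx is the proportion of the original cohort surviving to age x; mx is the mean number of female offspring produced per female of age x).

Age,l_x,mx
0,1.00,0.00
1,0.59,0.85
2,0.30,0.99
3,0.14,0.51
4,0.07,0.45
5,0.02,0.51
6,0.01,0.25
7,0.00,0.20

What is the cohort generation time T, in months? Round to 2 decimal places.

1.64

lx·mx: 0, 0.5015, 0.297, 0.0714, 0.0315, 0.0102, 0.0025, 0 → R0 = 0.9141
x·lx·mx: 0, 0.5015, 0.594, 0.2142, 0.126, 0.051, 0.015, 0 → Σ = 1.5017
T = 1.5017 / 0.9141 = 1.642818… → 1.64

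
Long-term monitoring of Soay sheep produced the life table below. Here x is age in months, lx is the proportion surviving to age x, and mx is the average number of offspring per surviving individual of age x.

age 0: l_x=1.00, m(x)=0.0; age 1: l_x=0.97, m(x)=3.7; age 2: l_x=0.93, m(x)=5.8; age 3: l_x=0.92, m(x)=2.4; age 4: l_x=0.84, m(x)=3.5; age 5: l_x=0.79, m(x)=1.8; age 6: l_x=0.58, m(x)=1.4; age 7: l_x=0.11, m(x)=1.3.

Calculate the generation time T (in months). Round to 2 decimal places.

lx·mx: 0, 3.589, 5.394, 2.208, 2.94, 1.422, 0.812, 0.143 → R0 = 16.508
x·lx·mx: 0, 3.589, 10.788, 6.624, 11.76, 7.11, 4.872, 1.001 → Σ = 45.744
T = 45.744 / 16.508 = 2.77102… → 2.77

2.77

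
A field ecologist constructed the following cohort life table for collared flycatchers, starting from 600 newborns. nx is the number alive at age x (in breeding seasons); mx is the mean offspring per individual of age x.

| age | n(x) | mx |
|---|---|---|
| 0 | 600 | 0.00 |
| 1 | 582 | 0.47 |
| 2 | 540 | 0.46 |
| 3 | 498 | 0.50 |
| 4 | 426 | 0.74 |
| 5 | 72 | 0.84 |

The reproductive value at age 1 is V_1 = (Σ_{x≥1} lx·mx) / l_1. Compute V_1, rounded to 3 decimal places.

1.970

lx = nx/n0 = nx/600: 1, 0.97, 0.9, 0.83, 0.71, 0.12
lx·mx for x ≥ 1: 0.4559, 0.414, 0.415, 0.5254, 0.1008 → sum = 1.9111
V_1 = 1.9111 / l_1 = 1.9111 / 0.97 = 1.970206… → 1.970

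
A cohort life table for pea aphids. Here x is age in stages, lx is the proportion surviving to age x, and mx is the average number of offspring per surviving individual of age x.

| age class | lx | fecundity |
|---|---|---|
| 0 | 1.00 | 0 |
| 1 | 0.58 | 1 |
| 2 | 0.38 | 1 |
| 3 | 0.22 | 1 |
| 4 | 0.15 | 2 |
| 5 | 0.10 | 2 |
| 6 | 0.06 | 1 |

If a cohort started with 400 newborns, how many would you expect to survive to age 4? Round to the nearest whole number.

Expected survivors = N0 · l_4 = 400 × 0.15 = 60 → 60

60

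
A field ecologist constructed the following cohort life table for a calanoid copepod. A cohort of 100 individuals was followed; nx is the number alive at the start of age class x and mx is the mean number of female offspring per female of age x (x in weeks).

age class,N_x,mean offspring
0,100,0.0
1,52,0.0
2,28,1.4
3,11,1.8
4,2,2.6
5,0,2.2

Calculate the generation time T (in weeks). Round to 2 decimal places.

lx = nx/n0 = nx/100: 1, 0.52, 0.28, 0.11, 0.02, 0
lx·mx: 0, 0, 0.392, 0.198, 0.052, 0 → R0 = 0.642
x·lx·mx: 0, 0, 0.784, 0.594, 0.208, 0 → Σ = 1.586
T = 1.586 / 0.642 = 2.470405… → 2.47

2.47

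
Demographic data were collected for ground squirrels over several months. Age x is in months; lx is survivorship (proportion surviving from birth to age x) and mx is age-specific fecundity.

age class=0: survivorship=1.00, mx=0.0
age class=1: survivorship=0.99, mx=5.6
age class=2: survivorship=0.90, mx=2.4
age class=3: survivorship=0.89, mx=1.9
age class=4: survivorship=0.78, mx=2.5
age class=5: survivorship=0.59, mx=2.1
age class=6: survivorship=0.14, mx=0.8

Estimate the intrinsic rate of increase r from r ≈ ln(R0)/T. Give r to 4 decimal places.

R0 = Σ lx·mx = 0 + 5.544 + 2.16 + 1.691 + 1.95 + 1.239 + 0.112 = 12.696
Σ x·lx·mx = 29.604; T = 29.604/12.696 = 2.33176…
r ≈ ln(R0)/T = ln(12.696)/2.33176… = 1.089859… → 1.0899

1.0899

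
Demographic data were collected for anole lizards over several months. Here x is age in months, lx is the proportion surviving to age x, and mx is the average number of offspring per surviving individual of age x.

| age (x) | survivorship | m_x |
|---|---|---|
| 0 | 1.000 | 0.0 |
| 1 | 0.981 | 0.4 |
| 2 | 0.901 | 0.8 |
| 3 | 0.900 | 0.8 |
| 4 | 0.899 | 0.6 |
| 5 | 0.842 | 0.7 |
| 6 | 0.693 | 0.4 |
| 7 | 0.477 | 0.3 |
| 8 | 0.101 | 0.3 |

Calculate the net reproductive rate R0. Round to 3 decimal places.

lx·mx by age: 0, 0.3924, 0.7208, 0.72, 0.5394, 0.5894, 0.2772, 0.1431, 0.0303
R0 = Σ lx·mx = 3.4126 → 3.413

3.413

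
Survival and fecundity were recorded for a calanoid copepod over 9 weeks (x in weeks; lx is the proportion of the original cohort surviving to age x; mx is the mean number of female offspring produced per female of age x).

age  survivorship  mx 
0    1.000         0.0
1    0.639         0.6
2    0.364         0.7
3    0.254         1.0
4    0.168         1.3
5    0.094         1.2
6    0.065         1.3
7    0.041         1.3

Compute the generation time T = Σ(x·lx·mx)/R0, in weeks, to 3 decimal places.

2.919

lx·mx: 0, 0.3834, 0.2548, 0.254, 0.2184, 0.1128, 0.0845, 0.0533 → R0 = 1.3612
x·lx·mx: 0, 0.3834, 0.5096, 0.762, 0.8736, 0.564, 0.507, 0.3731 → Σ = 3.9727
T = 3.9727 / 1.3612 = 2.918528… → 2.919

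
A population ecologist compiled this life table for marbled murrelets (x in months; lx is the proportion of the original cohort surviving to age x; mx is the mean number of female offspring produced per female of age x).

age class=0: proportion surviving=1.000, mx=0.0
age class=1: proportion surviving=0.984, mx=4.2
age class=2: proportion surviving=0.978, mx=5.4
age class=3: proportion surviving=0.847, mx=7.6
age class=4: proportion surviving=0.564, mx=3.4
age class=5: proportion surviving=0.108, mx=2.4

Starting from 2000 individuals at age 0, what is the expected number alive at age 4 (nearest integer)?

Expected survivors = N0 · l_4 = 2000 × 0.564 = 1128 → 1128

1128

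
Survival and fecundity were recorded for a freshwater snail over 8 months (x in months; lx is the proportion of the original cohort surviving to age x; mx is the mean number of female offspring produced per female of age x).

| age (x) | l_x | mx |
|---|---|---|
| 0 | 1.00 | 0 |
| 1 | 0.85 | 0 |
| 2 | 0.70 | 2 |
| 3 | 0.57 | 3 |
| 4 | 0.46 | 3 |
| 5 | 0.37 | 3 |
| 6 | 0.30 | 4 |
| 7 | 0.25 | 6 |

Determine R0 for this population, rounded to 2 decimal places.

8.30

lx·mx by age: 0, 0, 1.4, 1.71, 1.38, 1.11, 1.2, 1.5
R0 = Σ lx·mx = 8.3 → 8.30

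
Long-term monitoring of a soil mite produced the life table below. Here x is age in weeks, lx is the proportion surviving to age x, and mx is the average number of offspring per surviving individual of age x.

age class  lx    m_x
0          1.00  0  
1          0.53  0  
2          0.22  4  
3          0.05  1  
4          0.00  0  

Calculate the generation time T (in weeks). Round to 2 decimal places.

lx·mx: 0, 0, 0.88, 0.05, 0 → R0 = 0.93
x·lx·mx: 0, 0, 1.76, 0.15, 0 → Σ = 1.91
T = 1.91 / 0.93 = 2.053763… → 2.05

2.05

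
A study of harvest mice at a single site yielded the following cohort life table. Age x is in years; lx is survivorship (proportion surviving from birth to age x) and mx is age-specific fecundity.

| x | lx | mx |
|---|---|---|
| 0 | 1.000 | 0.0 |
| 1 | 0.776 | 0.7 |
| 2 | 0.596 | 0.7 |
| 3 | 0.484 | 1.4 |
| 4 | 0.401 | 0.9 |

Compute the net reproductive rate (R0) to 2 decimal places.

lx·mx by age: 0, 0.5432, 0.4172, 0.6776, 0.3609
R0 = Σ lx·mx = 1.9989 → 2.00

2.00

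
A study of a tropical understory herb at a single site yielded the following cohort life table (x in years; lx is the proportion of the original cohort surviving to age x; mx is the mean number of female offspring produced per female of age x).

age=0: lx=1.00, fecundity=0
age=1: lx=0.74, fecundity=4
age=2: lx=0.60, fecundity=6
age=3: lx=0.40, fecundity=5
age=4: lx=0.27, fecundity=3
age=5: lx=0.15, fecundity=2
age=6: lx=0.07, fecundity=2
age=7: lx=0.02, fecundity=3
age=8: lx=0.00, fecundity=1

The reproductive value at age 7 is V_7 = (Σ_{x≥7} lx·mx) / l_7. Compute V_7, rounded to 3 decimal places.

3.000

lx·mx for x ≥ 7: 0.06, 0 → sum = 0.06
V_7 = 0.06 / l_7 = 0.06 / 0.02 = 3 → 3.000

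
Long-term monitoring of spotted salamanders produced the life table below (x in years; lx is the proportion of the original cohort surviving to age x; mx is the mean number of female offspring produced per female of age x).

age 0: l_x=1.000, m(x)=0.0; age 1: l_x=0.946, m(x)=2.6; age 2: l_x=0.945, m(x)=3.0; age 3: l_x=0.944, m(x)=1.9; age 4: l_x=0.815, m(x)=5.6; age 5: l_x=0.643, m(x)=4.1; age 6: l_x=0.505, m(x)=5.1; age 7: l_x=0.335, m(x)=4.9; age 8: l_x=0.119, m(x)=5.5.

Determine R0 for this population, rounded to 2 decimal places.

19.16

lx·mx by age: 0, 2.4596, 2.835, 1.7936, 4.564, 2.6363, 2.5755, 1.6415, 0.6545
R0 = Σ lx·mx = 19.16 → 19.16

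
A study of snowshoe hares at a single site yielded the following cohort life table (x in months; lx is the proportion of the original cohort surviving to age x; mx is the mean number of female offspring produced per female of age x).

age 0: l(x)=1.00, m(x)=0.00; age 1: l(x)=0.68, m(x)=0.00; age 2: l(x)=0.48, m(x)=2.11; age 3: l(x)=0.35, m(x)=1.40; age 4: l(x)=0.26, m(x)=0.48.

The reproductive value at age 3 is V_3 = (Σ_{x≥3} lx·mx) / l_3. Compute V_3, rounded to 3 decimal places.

lx·mx for x ≥ 3: 0.49, 0.1248 → sum = 0.6148
V_3 = 0.6148 / l_3 = 0.6148 / 0.35 = 1.756571… → 1.757

1.757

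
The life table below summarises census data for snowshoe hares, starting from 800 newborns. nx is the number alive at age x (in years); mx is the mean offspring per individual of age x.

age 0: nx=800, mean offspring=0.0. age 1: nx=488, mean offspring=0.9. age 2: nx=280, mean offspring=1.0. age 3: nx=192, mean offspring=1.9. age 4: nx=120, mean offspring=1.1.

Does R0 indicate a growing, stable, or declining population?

lx = nx/n0 = nx/800: 1, 0.61, 0.35, 0.24, 0.15
R0 = Σ lx·mx = 0 + 0.549 + 0.35 + 0.456 + 0.165 = 1.52
R0 > 1, so the population is growing.

growing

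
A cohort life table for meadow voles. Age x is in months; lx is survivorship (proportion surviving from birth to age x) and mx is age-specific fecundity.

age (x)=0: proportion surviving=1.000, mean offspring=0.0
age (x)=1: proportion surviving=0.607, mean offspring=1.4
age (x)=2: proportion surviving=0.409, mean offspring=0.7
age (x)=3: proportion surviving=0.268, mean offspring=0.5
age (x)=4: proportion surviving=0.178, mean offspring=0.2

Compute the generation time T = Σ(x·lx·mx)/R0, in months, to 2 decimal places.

lx·mx: 0, 0.8498, 0.2863, 0.134, 0.0356 → R0 = 1.3057
x·lx·mx: 0, 0.8498, 0.5726, 0.402, 0.1424 → Σ = 1.9668
T = 1.9668 / 1.3057 = 1.506318… → 1.51

1.51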